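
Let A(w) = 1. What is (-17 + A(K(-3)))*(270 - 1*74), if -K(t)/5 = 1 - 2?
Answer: -3136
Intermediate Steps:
K(t) = 5 (K(t) = -5*(1 - 2) = -5*(-1) = 5)
(-17 + A(K(-3)))*(270 - 1*74) = (-17 + 1)*(270 - 1*74) = -16*(270 - 74) = -16*196 = -3136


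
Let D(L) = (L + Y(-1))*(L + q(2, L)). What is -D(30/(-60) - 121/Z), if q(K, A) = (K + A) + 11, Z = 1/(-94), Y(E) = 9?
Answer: -259065700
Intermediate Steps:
Z = -1/94 ≈ -0.010638
q(K, A) = 11 + A + K (q(K, A) = (A + K) + 11 = 11 + A + K)
D(L) = (9 + L)*(13 + 2*L) (D(L) = (L + 9)*(L + (11 + L + 2)) = (9 + L)*(L + (13 + L)) = (9 + L)*(13 + 2*L))
-D(30/(-60) - 121/Z) = -(117 + 2*(30/(-60) - 121/(-1/94))**2 + 31*(30/(-60) - 121/(-1/94))) = -(117 + 2*(30*(-1/60) - 121*(-94))**2 + 31*(30*(-1/60) - 121*(-94))) = -(117 + 2*(-1/2 + 11374)**2 + 31*(-1/2 + 11374)) = -(117 + 2*(22747/2)**2 + 31*(22747/2)) = -(117 + 2*(517426009/4) + 705157/2) = -(117 + 517426009/2 + 705157/2) = -1*259065700 = -259065700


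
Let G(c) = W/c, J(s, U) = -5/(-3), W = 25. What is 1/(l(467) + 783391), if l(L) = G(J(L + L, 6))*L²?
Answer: 1/4054726 ≈ 2.4663e-7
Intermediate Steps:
J(s, U) = 5/3 (J(s, U) = -5*(-⅓) = 5/3)
G(c) = 25/c
l(L) = 15*L² (l(L) = (25/(5/3))*L² = (25*(⅗))*L² = 15*L²)
1/(l(467) + 783391) = 1/(15*467² + 783391) = 1/(15*218089 + 783391) = 1/(3271335 + 783391) = 1/4054726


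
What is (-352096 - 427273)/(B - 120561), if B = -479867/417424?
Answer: 325327325456/50325534731 ≈ 6.4645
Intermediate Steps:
B = -479867/417424 (B = -479867*1/417424 = -479867/417424 ≈ -1.1496)
(-352096 - 427273)/(B - 120561) = (-352096 - 427273)/(-479867/417424 - 120561) = -779369/(-50325534731/417424) = -779369*(-417424/50325534731) = 325327325456/50325534731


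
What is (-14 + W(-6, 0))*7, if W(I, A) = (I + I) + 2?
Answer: -168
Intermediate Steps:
W(I, A) = 2 + 2*I (W(I, A) = 2*I + 2 = 2 + 2*I)
(-14 + W(-6, 0))*7 = (-14 + (2 + 2*(-6)))*7 = (-14 + (2 - 12))*7 = (-14 - 10)*7 = -24*7 = -168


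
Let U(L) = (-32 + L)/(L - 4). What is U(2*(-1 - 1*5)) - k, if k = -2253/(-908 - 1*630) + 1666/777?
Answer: -293305/341436 ≈ -0.85903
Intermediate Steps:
k = 616127/170718 (k = -2253/(-908 - 630) + 1666*(1/777) = -2253/(-1538) + 238/111 = -2253*(-1/1538) + 238/111 = 2253/1538 + 238/111 = 616127/170718 ≈ 3.6090)
U(L) = (-32 + L)/(-4 + L)
U(2*(-1 - 1*5)) - k = (-32 + 2*(-1 - 1*5))/(-4 + 2*(-1 - 1*5)) - 1*616127/170718 = (-32 + 2*(-1 - 5))/(-4 + 2*(-1 - 5)) - 616127/170718 = (-32 + 2*(-6))/(-4 + 2*(-6)) - 616127/170718 = (-32 - 12)/(-4 - 12) - 616127/170718 = -44/(-16) - 616127/170718 = -1/16*(-44) - 616127/170718 = 11/4 - 616127/170718 = -293305/341436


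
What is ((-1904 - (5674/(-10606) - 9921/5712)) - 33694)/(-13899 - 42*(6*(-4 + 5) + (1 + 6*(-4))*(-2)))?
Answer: 119802311569/54129545232 ≈ 2.2133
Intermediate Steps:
((-1904 - (5674/(-10606) - 9921/5712)) - 33694)/(-13899 - 42*(6*(-4 + 5) + (1 + 6*(-4))*(-2))) = ((-1904 - (5674*(-1/10606) - 9921*1/5712)) - 33694)/(-13899 - 42*(6*1 + (1 - 24)*(-2))) = ((-1904 - (-2837/5303 - 3307/1904)) - 33694)/(-13899 - 42*(6 - 23*(-2))) = ((-1904 - 1*(-22938669/10096912)) - 33694)/(-13899 - 42*(6 + 46)) = ((-1904 + 22938669/10096912) - 33694)/(-13899 - 42*52) = (-19201581779/10096912 - 33694)/(-13899 - 2184) = -359406934707/10096912/(-16083) = -359406934707/10096912*(-1/16083) = 119802311569/54129545232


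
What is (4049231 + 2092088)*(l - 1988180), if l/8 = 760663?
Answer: 25161745466556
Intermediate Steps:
l = 6085304 (l = 8*760663 = 6085304)
(4049231 + 2092088)*(l - 1988180) = (4049231 + 2092088)*(6085304 - 1988180) = 6141319*4097124 = 25161745466556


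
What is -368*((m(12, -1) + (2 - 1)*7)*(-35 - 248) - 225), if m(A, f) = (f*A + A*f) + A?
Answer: -437920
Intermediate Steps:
m(A, f) = A + 2*A*f (m(A, f) = (A*f + A*f) + A = 2*A*f + A = A + 2*A*f)
-368*((m(12, -1) + (2 - 1)*7)*(-35 - 248) - 225) = -368*((12*(1 + 2*(-1)) + (2 - 1)*7)*(-35 - 248) - 225) = -368*((12*(1 - 2) + 1*7)*(-283) - 225) = -368*((12*(-1) + 7)*(-283) - 225) = -368*((-12 + 7)*(-283) - 225) = -368*(-5*(-283) - 225) = -368*(1415 - 225) = -368*1190 = -437920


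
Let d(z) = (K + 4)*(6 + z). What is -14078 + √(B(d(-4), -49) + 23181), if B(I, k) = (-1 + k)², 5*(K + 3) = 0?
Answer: -14078 + √25681 ≈ -13918.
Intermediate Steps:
K = -3 (K = -3 + (⅕)*0 = -3 + 0 = -3)
d(z) = 6 + z (d(z) = (-3 + 4)*(6 + z) = 1*(6 + z) = 6 + z)
-14078 + √(B(d(-4), -49) + 23181) = -14078 + √((-1 - 49)² + 23181) = -14078 + √((-50)² + 23181) = -14078 + √(2500 + 23181) = -14078 + √25681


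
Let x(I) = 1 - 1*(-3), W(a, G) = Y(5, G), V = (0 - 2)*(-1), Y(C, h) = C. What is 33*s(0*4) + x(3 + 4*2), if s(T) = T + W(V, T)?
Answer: 169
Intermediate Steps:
V = 2 (V = -2*(-1) = 2)
W(a, G) = 5
x(I) = 4 (x(I) = 1 + 3 = 4)
s(T) = 5 + T (s(T) = T + 5 = 5 + T)
33*s(0*4) + x(3 + 4*2) = 33*(5 + 0*4) + 4 = 33*(5 + 0) + 4 = 33*5 + 4 = 165 + 4 = 169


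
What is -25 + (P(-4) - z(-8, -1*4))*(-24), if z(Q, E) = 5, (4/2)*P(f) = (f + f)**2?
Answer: -673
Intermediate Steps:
P(f) = 2*f**2 (P(f) = (f + f)**2/2 = (2*f)**2/2 = (4*f**2)/2 = 2*f**2)
-25 + (P(-4) - z(-8, -1*4))*(-24) = -25 + (2*(-4)**2 - 1*5)*(-24) = -25 + (2*16 - 5)*(-24) = -25 + (32 - 5)*(-24) = -25 + 27*(-24) = -25 - 648 = -673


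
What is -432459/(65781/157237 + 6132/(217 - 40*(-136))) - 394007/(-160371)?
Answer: -20563012687850255698/71434610536257 ≈ -2.8786e+5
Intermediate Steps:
-432459/(65781/157237 + 6132/(217 - 40*(-136))) - 394007/(-160371) = -432459/(65781*(1/157237) + 6132/(217 + 5440)) - 394007*(-1/160371) = -432459/(65781/157237 + 6132/5657) + 394007/160371 = -432459/1336300401/889489709 + 394007/160371 = -432459*889489709/1336300401 + 394007/160371 = -128222610021477/445433467 + 394007/160371 = -20563012687850255698/71434610536257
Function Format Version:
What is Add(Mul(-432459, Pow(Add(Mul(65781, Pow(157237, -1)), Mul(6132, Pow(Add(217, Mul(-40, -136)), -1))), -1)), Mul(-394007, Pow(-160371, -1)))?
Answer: Rational(-20563012687850255698, 71434610536257) ≈ -2.8786e+5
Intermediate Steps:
Add(Mul(-432459, Pow(Add(Mul(65781, Pow(157237, -1)), Mul(6132, Pow(Add(217, Mul(-40, -136)), -1))), -1)), Mul(-394007, Pow(-160371, -1))) = Add(Mul(-432459, Pow(Add(Mul(65781, Rational(1, 157237)), Mul(6132, Pow(Add(217, 5440), -1))), -1)), Mul(-394007, Rational(-1, 160371))) = Add(Mul(-432459, Pow(Add(Rational(65781, 157237), Mul(6132, Pow(5657, -1))), -1)), Rational(394007, 160371)) = Add(Mul(-432459, Pow(Add(Rational(65781, 157237), Mul(6132, Rational(1, 5657))), -1)), Rational(394007, 160371)) = Add(Mul(-432459, Pow(Add(Rational(65781, 157237), Rational(6132, 5657)), -1)), Rational(394007, 160371)) = Add(Mul(-432459, Pow(Rational(1336300401, 889489709), -1)), Rational(394007, 160371)) = Add(Mul(-432459, Rational(889489709, 1336300401)), Rational(394007, 160371)) = Add(Rational(-128222610021477, 445433467), Rational(394007, 160371)) = Rational(-20563012687850255698, 71434610536257)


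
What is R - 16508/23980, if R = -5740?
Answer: -34415427/5995 ≈ -5740.7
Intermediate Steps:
R - 16508/23980 = -5740 - 16508/23980 = -5740 - 16508*1/23980 = -5740 - 4127/5995 = -34415427/5995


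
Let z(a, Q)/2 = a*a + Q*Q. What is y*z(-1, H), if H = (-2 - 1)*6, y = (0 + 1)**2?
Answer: 650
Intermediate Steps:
y = 1 (y = 1**2 = 1)
H = -18 (H = -3*6 = -18)
z(a, Q) = 2*Q**2 + 2*a**2 (z(a, Q) = 2*(a*a + Q*Q) = 2*(a**2 + Q**2) = 2*(Q**2 + a**2) = 2*Q**2 + 2*a**2)
y*z(-1, H) = 1*(2*(-18)**2 + 2*(-1)**2) = 1*(2*324 + 2*1) = 1*(648 + 2) = 1*650 = 650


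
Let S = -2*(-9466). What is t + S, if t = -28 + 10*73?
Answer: 19634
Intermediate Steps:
t = 702 (t = -28 + 730 = 702)
S = 18932
t + S = 702 + 18932 = 19634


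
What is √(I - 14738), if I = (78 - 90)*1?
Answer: 5*I*√590 ≈ 121.45*I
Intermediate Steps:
I = -12 (I = -12*1 = -12)
√(I - 14738) = √(-12 - 14738) = √(-14750) = 5*I*√590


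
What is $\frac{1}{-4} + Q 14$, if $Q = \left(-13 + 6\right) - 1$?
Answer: $- \frac{449}{4} \approx -112.25$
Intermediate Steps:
$Q = -8$ ($Q = -7 - 1 = -8$)
$\frac{1}{-4} + Q 14 = \frac{1}{-4} - 112 = - \frac{1}{4} - 112 = - \frac{449}{4}$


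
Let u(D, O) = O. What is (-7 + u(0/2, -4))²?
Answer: 121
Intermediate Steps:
(-7 + u(0/2, -4))² = (-7 - 4)² = (-11)² = 121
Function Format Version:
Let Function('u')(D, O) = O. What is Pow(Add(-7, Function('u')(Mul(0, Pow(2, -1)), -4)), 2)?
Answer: 121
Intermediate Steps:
Pow(Add(-7, Function('u')(Mul(0, Pow(2, -1)), -4)), 2) = Pow(Add(-7, -4), 2) = Pow(-11, 2) = 121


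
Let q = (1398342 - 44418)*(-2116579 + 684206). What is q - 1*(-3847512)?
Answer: -1939320334140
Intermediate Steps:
q = -1939324181652 (q = 1353924*(-1432373) = -1939324181652)
q - 1*(-3847512) = -1939324181652 - 1*(-3847512) = -1939324181652 + 3847512 = -1939320334140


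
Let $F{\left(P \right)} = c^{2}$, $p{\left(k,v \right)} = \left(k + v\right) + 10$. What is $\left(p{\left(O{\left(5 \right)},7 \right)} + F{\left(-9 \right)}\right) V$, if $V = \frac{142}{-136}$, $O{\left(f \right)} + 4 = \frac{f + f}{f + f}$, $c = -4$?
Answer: $- \frac{1065}{34} \approx -31.324$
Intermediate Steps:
$O{\left(f \right)} = -3$ ($O{\left(f \right)} = -4 + \frac{f + f}{f + f} = -4 + \frac{2 f}{2 f} = -4 + 2 f \frac{1}{2 f} = -4 + 1 = -3$)
$p{\left(k,v \right)} = 10 + k + v$
$F{\left(P \right)} = 16$ ($F{\left(P \right)} = \left(-4\right)^{2} = 16$)
$V = - \frac{71}{68}$ ($V = 142 \left(- \frac{1}{136}\right) = - \frac{71}{68} \approx -1.0441$)
$\left(p{\left(O{\left(5 \right)},7 \right)} + F{\left(-9 \right)}\right) V = \left(\left(10 - 3 + 7\right) + 16\right) \left(- \frac{71}{68}\right) = \left(14 + 16\right) \left(- \frac{71}{68}\right) = 30 \left(- \frac{71}{68}\right) = - \frac{1065}{34}$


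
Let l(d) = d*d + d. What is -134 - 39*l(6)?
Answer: -1772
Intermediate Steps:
l(d) = d + d² (l(d) = d² + d = d + d²)
-134 - 39*l(6) = -134 - 234*(1 + 6) = -134 - 234*7 = -134 - 39*42 = -134 - 1638 = -1772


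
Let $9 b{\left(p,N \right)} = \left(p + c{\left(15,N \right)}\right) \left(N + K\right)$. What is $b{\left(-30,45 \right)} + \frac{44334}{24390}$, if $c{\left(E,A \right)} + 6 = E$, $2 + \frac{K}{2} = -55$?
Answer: $\frac{220618}{1355} \approx 162.82$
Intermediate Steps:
$K = -114$ ($K = -4 + 2 \left(-55\right) = -4 - 110 = -114$)
$c{\left(E,A \right)} = -6 + E$
$b{\left(p,N \right)} = \frac{\left(-114 + N\right) \left(9 + p\right)}{9}$ ($b{\left(p,N \right)} = \frac{\left(p + \left(-6 + 15\right)\right) \left(N - 114\right)}{9} = \frac{\left(p + 9\right) \left(-114 + N\right)}{9} = \frac{\left(9 + p\right) \left(-114 + N\right)}{9} = \frac{\left(-114 + N\right) \left(9 + p\right)}{9}$)
$b{\left(-30,45 \right)} + \frac{44334}{24390} = \left(-114 + 45 - -380 + \frac{1}{9} \cdot 45 \left(-30\right)\right) + \frac{44334}{24390} = \left(-114 + 45 + 380 - 150\right) + 44334 \cdot \frac{1}{24390} = 161 + \frac{2463}{1355} = \frac{220618}{1355}$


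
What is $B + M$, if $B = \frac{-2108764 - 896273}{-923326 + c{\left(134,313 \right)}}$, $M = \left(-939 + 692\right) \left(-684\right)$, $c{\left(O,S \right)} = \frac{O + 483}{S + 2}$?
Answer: $\frac{49138977875859}{290847073} \approx 1.6895 \cdot 10^{5}$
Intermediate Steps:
$c{\left(O,S \right)} = \frac{483 + O}{2 + S}$
$M = 168948$ ($M = \left(-247\right) \left(-684\right) = 168948$)
$B = \frac{946586655}{290847073}$ ($B = \frac{-2108764 - 896273}{-923326 + \frac{483 + 134}{2 + 313}} = - \frac{3005037}{-923326 + \frac{1}{315} \cdot 617} = - \frac{3005037}{-923326 + \frac{617}{315}} = - \frac{3005037}{- \frac{290847073}{315}} = \left(-3005037\right) \left(- \frac{315}{290847073}\right) = \frac{946586655}{290847073} \approx 3.2546$)
$B + M = \frac{946586655}{290847073} + 168948 = \frac{49138977875859}{290847073}$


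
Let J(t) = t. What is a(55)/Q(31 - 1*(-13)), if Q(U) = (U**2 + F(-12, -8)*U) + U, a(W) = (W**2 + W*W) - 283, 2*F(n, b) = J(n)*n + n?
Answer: 5767/4884 ≈ 1.1808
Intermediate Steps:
F(n, b) = n/2 + n**2/2 (F(n, b) = (n*n + n)/2 = (n**2 + n)/2 = (n + n**2)/2 = n/2 + n**2/2)
a(W) = -283 + 2*W**2 (a(W) = (W**2 + W**2) - 283 = 2*W**2 - 283 = -283 + 2*W**2)
Q(U) = U**2 + 67*U (Q(U) = (U**2 + ((1/2)*(-12)*(1 - 12))*U) + U = (U**2 + ((1/2)*(-12)*(-11))*U) + U = (U**2 + 66*U) + U = U**2 + 67*U)
a(55)/Q(31 - 1*(-13)) = (-283 + 2*55**2)/(((31 - 1*(-13))*(67 + (31 - 1*(-13))))) = (-283 + 2*3025)/(((31 + 13)*(67 + (31 + 13)))) = (-283 + 6050)/((44*(67 + 44))) = 5767/((44*111)) = 5767/4884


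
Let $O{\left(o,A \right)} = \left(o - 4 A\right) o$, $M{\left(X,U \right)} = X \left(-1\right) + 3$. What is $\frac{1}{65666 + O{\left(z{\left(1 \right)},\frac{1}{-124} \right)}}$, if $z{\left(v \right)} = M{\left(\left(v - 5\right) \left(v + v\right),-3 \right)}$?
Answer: $\frac{31}{2039408} \approx 1.52 \cdot 10^{-5}$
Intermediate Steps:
$M{\left(X,U \right)} = 3 - X$ ($M{\left(X,U \right)} = - X + 3 = 3 - X$)
$z{\left(v \right)} = 3 - 2 v \left(-5 + v\right)$ ($z{\left(v \right)} = 3 - \left(v - 5\right) \left(v + v\right) = 3 - \left(-5 + v\right) 2 v = 3 - 2 v \left(-5 + v\right)$)
$O{\left(o,A \right)} = o \left(o - 4 A\right)$
$\frac{1}{65666 + O{\left(z{\left(1 \right)},\frac{1}{-124} \right)}} = \frac{1}{65666 + \left(3 - 2 \left(-5 + 1\right)\right) \left(\left(3 - 2 \left(-5 + 1\right)\right) - \frac{4}{-124}\right)} = \frac{1}{65666 + \left(3 - 2 \left(-4\right)\right) \left(\left(3 - 2 \left(-4\right)\right) - - \frac{1}{31}\right)} = \frac{1}{65666 + \left(3 + 8\right) \left(\left(3 + 8\right) + \frac{1}{31}\right)} = \frac{1}{65666 + 11 \left(11 + \frac{1}{31}\right)} = \frac{1}{65666 + 11 \cdot \frac{342}{31}} = \frac{1}{65666 + \frac{3762}{31}} = \frac{1}{\frac{2039408}{31}} = \frac{31}{2039408}$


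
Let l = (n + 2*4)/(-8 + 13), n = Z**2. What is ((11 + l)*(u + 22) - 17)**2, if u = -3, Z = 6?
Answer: 3225616/25 ≈ 1.2902e+5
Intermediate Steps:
n = 36 (n = 6**2 = 36)
l = 44/5 (l = (36 + 2*4)/(-8 + 13) = (36 + 8)/5 = 44*(1/5) = 44/5 ≈ 8.8000)
((11 + l)*(u + 22) - 17)**2 = ((11 + 44/5)*(-3 + 22) - 17)**2 = ((99/5)*19 - 17)**2 = (1881/5 - 17)**2 = (1796/5)**2 = 3225616/25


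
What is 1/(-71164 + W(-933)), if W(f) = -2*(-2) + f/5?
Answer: -5/356733 ≈ -1.4016e-5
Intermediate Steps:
W(f) = 4 + f/5 (W(f) = 4 + f*(⅕) = 4 + f/5)
1/(-71164 + W(-933)) = 1/(-71164 + (4 + (⅕)*(-933))) = 1/(-71164 + (4 - 933/5)) = 1/(-71164 - 913/5) = 1/(-356733/5) = -5/356733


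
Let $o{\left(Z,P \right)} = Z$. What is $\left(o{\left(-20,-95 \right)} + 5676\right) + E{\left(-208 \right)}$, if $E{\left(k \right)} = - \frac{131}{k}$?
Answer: $\frac{1176579}{208} \approx 5656.6$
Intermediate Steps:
$\left(o{\left(-20,-95 \right)} + 5676\right) + E{\left(-208 \right)} = \left(-20 + 5676\right) - \frac{131}{-208} = 5656 - - \frac{131}{208} = 5656 + \frac{131}{208} = \frac{1176579}{208}$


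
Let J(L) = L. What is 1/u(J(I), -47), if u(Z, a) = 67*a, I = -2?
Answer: -1/3149 ≈ -0.00031756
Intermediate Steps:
1/u(J(I), -47) = 1/(67*(-47)) = 1/(-3149) = -1/3149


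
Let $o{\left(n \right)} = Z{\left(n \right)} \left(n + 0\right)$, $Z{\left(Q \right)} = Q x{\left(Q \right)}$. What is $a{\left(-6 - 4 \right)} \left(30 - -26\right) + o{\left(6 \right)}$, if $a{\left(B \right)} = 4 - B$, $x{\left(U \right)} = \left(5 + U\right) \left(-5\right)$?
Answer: $-1196$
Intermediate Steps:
$x{\left(U \right)} = -25 - 5 U$
$Z{\left(Q \right)} = Q \left(-25 - 5 Q\right)$
$o{\left(n \right)} = - 5 n^{2} \left(5 + n\right)$ ($o{\left(n \right)} = - 5 n \left(5 + n\right) \left(n + 0\right) = - 5 n \left(5 + n\right) n = - 5 n^{2} \left(5 + n\right)$)
$a{\left(-6 - 4 \right)} \left(30 - -26\right) + o{\left(6 \right)} = \left(4 - \left(-6 - 4\right)\right) \left(30 - -26\right) + 5 \cdot 6^{2} \left(-5 - 6\right) = \left(4 - -10\right) \left(30 + 26\right) + 5 \cdot 36 \left(-5 - 6\right) = \left(4 + 10\right) 56 + 5 \cdot 36 \left(-11\right) = 14 \cdot 56 - 1980 = 784 - 1980 = -1196$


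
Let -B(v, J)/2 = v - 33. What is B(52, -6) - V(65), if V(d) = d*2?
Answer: -168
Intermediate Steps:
B(v, J) = 66 - 2*v (B(v, J) = -2*(v - 33) = -2*(-33 + v) = 66 - 2*v)
V(d) = 2*d
B(52, -6) - V(65) = (66 - 2*52) - 2*65 = (66 - 104) - 1*130 = -38 - 130 = -168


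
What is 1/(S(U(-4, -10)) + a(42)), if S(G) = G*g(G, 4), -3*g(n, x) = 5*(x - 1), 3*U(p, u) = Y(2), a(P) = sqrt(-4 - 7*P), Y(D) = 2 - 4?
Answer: 15/1391 - 9*I*sqrt(298)/2782 ≈ 0.010784 - 0.055846*I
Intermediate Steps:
Y(D) = -2
U(p, u) = -2/3 (U(p, u) = (1/3)*(-2) = -2/3)
g(n, x) = 5/3 - 5*x/3 (g(n, x) = -5*(x - 1)/3 = -5*(-1 + x)/3 = -(-5 + 5*x)/3 = 5/3 - 5*x/3)
S(G) = -5*G (S(G) = G*(5/3 - 5/3*4) = G*(5/3 - 20/3) = G*(-5) = -5*G)
1/(S(U(-4, -10)) + a(42)) = 1/(-5*(-2/3) + sqrt(-4 - 7*42)) = 1/(10/3 + sqrt(-4 - 294)) = 1/(10/3 + sqrt(-298)) = 1/(10/3 + I*sqrt(298))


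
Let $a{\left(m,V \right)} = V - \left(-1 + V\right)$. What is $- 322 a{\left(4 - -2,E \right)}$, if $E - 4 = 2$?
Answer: $-322$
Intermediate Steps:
$E = 6$ ($E = 4 + 2 = 6$)
$a{\left(m,V \right)} = 1$
$- 322 a{\left(4 - -2,E \right)} = \left(-322\right) 1 = -322$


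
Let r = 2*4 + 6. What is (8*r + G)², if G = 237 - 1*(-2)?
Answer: 123201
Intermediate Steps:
r = 14 (r = 8 + 6 = 14)
G = 239 (G = 237 + 2 = 239)
(8*r + G)² = (8*14 + 239)² = (112 + 239)² = 351² = 123201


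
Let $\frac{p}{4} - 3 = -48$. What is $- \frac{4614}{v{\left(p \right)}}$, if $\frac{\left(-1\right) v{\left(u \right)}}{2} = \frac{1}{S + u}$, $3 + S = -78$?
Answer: $-602127$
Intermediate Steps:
$S = -81$ ($S = -3 - 78 = -81$)
$p = -180$ ($p = 12 + 4 \left(-48\right) = 12 - 192 = -180$)
$v{\left(u \right)} = - \frac{2}{-81 + u}$
$- \frac{4614}{v{\left(p \right)}} = - \frac{4614}{\left(-2\right) \frac{1}{-81 - 180}} = - \frac{4614}{\left(-2\right) \frac{1}{-261}} = - \frac{4614}{\left(-2\right) \left(- \frac{1}{261}\right)} = - \frac{4614}{\frac{2}{261}} = \left(-4614\right) \frac{261}{2} = -602127$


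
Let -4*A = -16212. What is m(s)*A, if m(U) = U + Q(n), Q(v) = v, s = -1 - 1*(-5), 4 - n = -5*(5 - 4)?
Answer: 52689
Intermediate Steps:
A = 4053 (A = -¼*(-16212) = 4053)
n = 9 (n = 4 - (-5)*(5 - 4) = 4 - (-5) = 4 - 1*(-5) = 4 + 5 = 9)
s = 4 (s = -1 + 5 = 4)
m(U) = 9 + U (m(U) = U + 9 = 9 + U)
m(s)*A = (9 + 4)*4053 = 13*4053 = 52689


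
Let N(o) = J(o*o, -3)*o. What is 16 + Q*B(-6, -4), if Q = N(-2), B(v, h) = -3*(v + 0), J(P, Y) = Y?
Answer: 124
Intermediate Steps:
B(v, h) = -3*v
N(o) = -3*o
Q = 6 (Q = -3*(-2) = 6)
16 + Q*B(-6, -4) = 16 + 6*(-3*(-6)) = 16 + 6*18 = 16 + 108 = 124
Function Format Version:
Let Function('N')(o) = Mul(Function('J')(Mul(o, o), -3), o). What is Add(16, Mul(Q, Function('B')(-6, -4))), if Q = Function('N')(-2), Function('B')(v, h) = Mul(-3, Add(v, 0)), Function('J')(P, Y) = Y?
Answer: 124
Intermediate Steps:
Function('B')(v, h) = Mul(-3, v)
Function('N')(o) = Mul(-3, o)
Q = 6 (Q = Mul(-3, -2) = 6)
Add(16, Mul(Q, Function('B')(-6, -4))) = Add(16, Mul(6, Mul(-3, -6))) = Add(16, Mul(6, 18)) = Add(16, 108) = 124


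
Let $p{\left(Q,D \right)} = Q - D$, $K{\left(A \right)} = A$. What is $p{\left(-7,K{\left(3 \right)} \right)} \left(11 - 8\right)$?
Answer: $-30$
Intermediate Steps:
$p{\left(-7,K{\left(3 \right)} \right)} \left(11 - 8\right) = \left(-7 - 3\right) \left(11 - 8\right) = \left(-7 - 3\right) 3 = \left(-10\right) 3 = -30$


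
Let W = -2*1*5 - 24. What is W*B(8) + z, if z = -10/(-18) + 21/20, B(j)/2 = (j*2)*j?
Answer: -1566431/180 ≈ -8702.4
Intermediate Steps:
B(j) = 4*j² (B(j) = 2*((j*2)*j) = 2*((2*j)*j) = 2*(2*j²) = 4*j²)
z = 289/180 (z = -10*(-1/18) + 21*(1/20) = 5/9 + 21/20 = 289/180 ≈ 1.6056)
W = -34 (W = -2*5 - 24 = -10 - 24 = -34)
W*B(8) + z = -136*8² + 289/180 = -136*64 + 289/180 = -34*256 + 289/180 = -8704 + 289/180 = -1566431/180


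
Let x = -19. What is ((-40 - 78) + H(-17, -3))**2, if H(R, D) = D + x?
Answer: 19600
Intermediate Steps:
H(R, D) = -19 + D (H(R, D) = D - 19 = -19 + D)
((-40 - 78) + H(-17, -3))**2 = ((-40 - 78) + (-19 - 3))**2 = (-118 - 22)**2 = (-140)**2 = 19600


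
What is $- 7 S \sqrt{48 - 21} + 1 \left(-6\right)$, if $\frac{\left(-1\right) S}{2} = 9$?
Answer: $-6 + 378 \sqrt{3} \approx 648.71$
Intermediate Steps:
$S = -18$ ($S = \left(-2\right) 9 = -18$)
$- 7 S \sqrt{48 - 21} + 1 \left(-6\right) = \left(-7\right) \left(-18\right) \sqrt{48 - 21} + 1 \left(-6\right) = 126 \sqrt{27} - 6 = 126 \cdot 3 \sqrt{3} - 6 = 378 \sqrt{3} - 6 = -6 + 378 \sqrt{3}$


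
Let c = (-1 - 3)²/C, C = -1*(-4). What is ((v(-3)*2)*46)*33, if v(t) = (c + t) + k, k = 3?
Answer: 12144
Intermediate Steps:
C = 4
c = 4 (c = (-1 - 3)²/4 = (-4)²*(¼) = 16*(¼) = 4)
v(t) = 7 + t (v(t) = (4 + t) + 3 = 7 + t)
((v(-3)*2)*46)*33 = (((7 - 3)*2)*46)*33 = ((4*2)*46)*33 = (8*46)*33 = 368*33 = 12144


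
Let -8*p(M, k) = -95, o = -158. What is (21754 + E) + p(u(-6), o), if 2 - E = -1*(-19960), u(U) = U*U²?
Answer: 14463/8 ≈ 1807.9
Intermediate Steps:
u(U) = U³
p(M, k) = 95/8 (p(M, k) = -⅛*(-95) = 95/8)
E = -19958 (E = 2 - (-1)*(-19960) = 2 - 1*19960 = 2 - 19960 = -19958)
(21754 + E) + p(u(-6), o) = (21754 - 19958) + 95/8 = 1796 + 95/8 = 14463/8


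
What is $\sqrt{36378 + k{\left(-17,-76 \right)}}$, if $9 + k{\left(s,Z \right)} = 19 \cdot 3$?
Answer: $\sqrt{36426} \approx 190.86$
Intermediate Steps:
$k{\left(s,Z \right)} = 48$ ($k{\left(s,Z \right)} = -9 + 19 \cdot 3 = -9 + 57 = 48$)
$\sqrt{36378 + k{\left(-17,-76 \right)}} = \sqrt{36378 + 48} = \sqrt{36426}$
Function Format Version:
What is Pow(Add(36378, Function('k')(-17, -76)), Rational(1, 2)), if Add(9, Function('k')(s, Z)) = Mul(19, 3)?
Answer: Pow(36426, Rational(1, 2)) ≈ 190.86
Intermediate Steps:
Function('k')(s, Z) = 48 (Function('k')(s, Z) = Add(-9, Mul(19, 3)) = Add(-9, 57) = 48)
Pow(Add(36378, Function('k')(-17, -76)), Rational(1, 2)) = Pow(Add(36378, 48), Rational(1, 2)) = Pow(36426, Rational(1, 2))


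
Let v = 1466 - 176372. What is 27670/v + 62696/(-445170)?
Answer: -1940313373/6488575335 ≈ -0.29904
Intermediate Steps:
v = -174906
27670/v + 62696/(-445170) = 27670/(-174906) + 62696/(-445170) = 27670*(-1/174906) + 62696*(-1/445170) = -13835/87453 - 31348/222585 = -1940313373/6488575335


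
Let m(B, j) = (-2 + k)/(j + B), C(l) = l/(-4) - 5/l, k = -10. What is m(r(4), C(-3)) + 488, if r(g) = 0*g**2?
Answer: 14008/29 ≈ 483.03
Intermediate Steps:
r(g) = 0
C(l) = -5/l - l/4 (C(l) = l*(-1/4) - 5/l = -l/4 - 5/l = -5/l - l/4)
m(B, j) = -12/(B + j) (m(B, j) = (-2 - 10)/(j + B) = -12/(B + j))
m(r(4), C(-3)) + 488 = -12/(0 + (-5/(-3) - 1/4*(-3))) + 488 = -12/(0 + (-5*(-1/3) + 3/4)) + 488 = -12/(0 + (5/3 + 3/4)) + 488 = -12/(0 + 29/12) + 488 = -12/29/12 + 488 = -12*12/29 + 488 = -144/29 + 488 = 14008/29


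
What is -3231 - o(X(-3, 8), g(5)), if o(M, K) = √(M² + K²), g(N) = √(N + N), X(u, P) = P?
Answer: -3231 - √74 ≈ -3239.6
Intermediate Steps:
g(N) = √2*√N (g(N) = √(2*N) = √2*√N)
o(M, K) = √(K² + M²)
-3231 - o(X(-3, 8), g(5)) = -3231 - √((√2*√5)² + 8²) = -3231 - √((√10)² + 64) = -3231 - √(10 + 64) = -3231 - √74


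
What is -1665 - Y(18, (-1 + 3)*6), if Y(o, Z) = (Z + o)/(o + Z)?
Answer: -1666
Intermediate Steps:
Y(o, Z) = 1 (Y(o, Z) = (Z + o)/(Z + o) = 1)
-1665 - Y(18, (-1 + 3)*6) = -1665 - 1*1 = -1665 - 1 = -1666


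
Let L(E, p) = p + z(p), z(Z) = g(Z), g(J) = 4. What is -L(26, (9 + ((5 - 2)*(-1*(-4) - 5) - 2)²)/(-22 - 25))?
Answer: -154/47 ≈ -3.2766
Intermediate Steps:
z(Z) = 4
L(E, p) = 4 + p (L(E, p) = p + 4 = 4 + p)
-L(26, (9 + ((5 - 2)*(-1*(-4) - 5) - 2)²)/(-22 - 25)) = -(4 + (9 + ((5 - 2)*(-1*(-4) - 5) - 2)²)/(-22 - 25)) = -(4 + (9 + (3*(4 - 5) - 2)²)/(-47)) = -(4 + (9 + (3*(-1) - 2)²)*(-1/47)) = -(4 + (9 + (-3 - 2)²)*(-1/47)) = -(4 + (9 + (-5)²)*(-1/47)) = -(4 + (9 + 25)*(-1/47)) = -(4 + 34*(-1/47)) = -(4 - 34/47) = -1*154/47 = -154/47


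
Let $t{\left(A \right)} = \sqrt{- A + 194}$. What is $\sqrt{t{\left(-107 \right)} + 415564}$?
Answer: $\sqrt{415564 + \sqrt{301}} \approx 644.66$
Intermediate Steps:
$t{\left(A \right)} = \sqrt{194 - A}$
$\sqrt{t{\left(-107 \right)} + 415564} = \sqrt{\sqrt{194 - -107} + 415564} = \sqrt{\sqrt{194 + 107} + 415564} = \sqrt{\sqrt{301} + 415564} = \sqrt{415564 + \sqrt{301}}$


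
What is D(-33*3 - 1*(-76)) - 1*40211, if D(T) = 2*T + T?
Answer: -40280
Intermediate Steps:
D(T) = 3*T
D(-33*3 - 1*(-76)) - 1*40211 = 3*(-33*3 - 1*(-76)) - 1*40211 = 3*(-99 + 76) - 40211 = 3*(-23) - 40211 = -69 - 40211 = -40280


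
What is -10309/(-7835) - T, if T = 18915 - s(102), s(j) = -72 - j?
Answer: -149552006/7835 ≈ -19088.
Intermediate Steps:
T = 19089 (T = 18915 - (-72 - 1*102) = 18915 - (-72 - 102) = 18915 - 1*(-174) = 18915 + 174 = 19089)
-10309/(-7835) - T = -10309/(-7835) - 1*19089 = -10309*(-1/7835) - 19089 = 10309/7835 - 19089 = -149552006/7835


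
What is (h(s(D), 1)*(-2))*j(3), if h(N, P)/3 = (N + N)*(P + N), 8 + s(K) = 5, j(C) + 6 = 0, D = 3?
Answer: 432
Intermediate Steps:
j(C) = -6 (j(C) = -6 + 0 = -6)
s(K) = -3 (s(K) = -8 + 5 = -3)
h(N, P) = 6*N*(N + P) (h(N, P) = 3*((N + N)*(P + N)) = 3*((2*N)*(N + P)) = 3*(2*N*(N + P)) = 6*N*(N + P))
(h(s(D), 1)*(-2))*j(3) = ((6*(-3)*(-3 + 1))*(-2))*(-6) = ((6*(-3)*(-2))*(-2))*(-6) = (36*(-2))*(-6) = -72*(-6) = 432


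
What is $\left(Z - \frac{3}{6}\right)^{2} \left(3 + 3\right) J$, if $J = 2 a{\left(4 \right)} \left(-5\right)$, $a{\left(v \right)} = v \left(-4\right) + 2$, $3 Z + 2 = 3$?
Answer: $\frac{70}{3} \approx 23.333$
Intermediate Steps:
$Z = \frac{1}{3}$ ($Z = - \frac{2}{3} + \frac{1}{3} \cdot 3 = - \frac{2}{3} + 1 = \frac{1}{3} \approx 0.33333$)
$a{\left(v \right)} = 2 - 4 v$ ($a{\left(v \right)} = - 4 v + 2 = 2 - 4 v$)
$J = 140$ ($J = 2 \left(2 - 16\right) \left(-5\right) = 2 \left(-14\right) \left(-5\right) = \left(-28\right) \left(-5\right) = 140$)
$\left(Z - \frac{3}{6}\right)^{2} \left(3 + 3\right) J = \left(\frac{1}{3} - \frac{3}{6}\right)^{2} \left(3 + 3\right) 140 = \left(\frac{1}{3} - \frac{1}{2}\right)^{2} \cdot 6 \cdot 140 = \left(- \frac{1}{6}\right)^{2} \cdot 6 \cdot 140 = \frac{1}{36} \cdot 6 \cdot 140 = \frac{1}{6} \cdot 140 = \frac{70}{3}$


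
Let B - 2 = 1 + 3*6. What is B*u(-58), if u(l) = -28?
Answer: -588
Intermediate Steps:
B = 21 (B = 2 + (1 + 3*6) = 2 + (1 + 18) = 2 + 19 = 21)
B*u(-58) = 21*(-28) = -588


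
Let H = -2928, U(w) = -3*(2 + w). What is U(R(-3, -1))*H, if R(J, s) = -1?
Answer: 8784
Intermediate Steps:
U(w) = -6 - 3*w
U(R(-3, -1))*H = (-6 - 3*(-1))*(-2928) = (-6 + 3)*(-2928) = -3*(-2928) = 8784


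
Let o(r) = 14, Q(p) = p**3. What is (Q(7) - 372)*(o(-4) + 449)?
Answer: -13427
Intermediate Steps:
(Q(7) - 372)*(o(-4) + 449) = (7**3 - 372)*(14 + 449) = (343 - 372)*463 = -29*463 = -13427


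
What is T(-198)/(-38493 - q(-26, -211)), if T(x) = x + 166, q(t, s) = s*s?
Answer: 16/41507 ≈ 0.00038548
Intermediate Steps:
q(t, s) = s²
T(x) = 166 + x
T(-198)/(-38493 - q(-26, -211)) = (166 - 198)/(-38493 - 1*(-211)²) = -32/(-38493 - 1*44521) = -32/(-38493 - 44521) = -32/(-83014) = -32*(-1/83014) = 16/41507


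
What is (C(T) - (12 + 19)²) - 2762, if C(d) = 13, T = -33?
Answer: -3710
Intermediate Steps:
(C(T) - (12 + 19)²) - 2762 = (13 - (12 + 19)²) - 2762 = (13 - 1*31²) - 2762 = (13 - 1*961) - 2762 = (13 - 961) - 2762 = -948 - 2762 = -3710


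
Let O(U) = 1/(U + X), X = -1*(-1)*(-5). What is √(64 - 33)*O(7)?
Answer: √31/2 ≈ 2.7839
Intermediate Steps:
X = -5 (X = 1*(-5) = -5)
O(U) = 1/(-5 + U) (O(U) = 1/(U - 5) = 1/(-5 + U))
√(64 - 33)*O(7) = √(64 - 33)/(-5 + 7) = √31/2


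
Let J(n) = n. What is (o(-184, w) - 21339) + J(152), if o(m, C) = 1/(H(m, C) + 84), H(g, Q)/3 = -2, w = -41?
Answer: -1652585/78 ≈ -21187.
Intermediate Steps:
H(g, Q) = -6 (H(g, Q) = 3*(-2) = -6)
o(m, C) = 1/78 (o(m, C) = 1/(-6 + 84) = 1/78)
(o(-184, w) - 21339) + J(152) = (1/78 - 21339) + 152 = -1664441/78 + 152 = -1652585/78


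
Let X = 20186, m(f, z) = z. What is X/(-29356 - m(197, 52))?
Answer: -10093/14704 ≈ -0.68641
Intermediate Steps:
X/(-29356 - m(197, 52)) = 20186/(-29356 - 1*52) = 20186/(-29356 - 52) = 20186/(-29408) = 20186*(-1/29408) = -10093/14704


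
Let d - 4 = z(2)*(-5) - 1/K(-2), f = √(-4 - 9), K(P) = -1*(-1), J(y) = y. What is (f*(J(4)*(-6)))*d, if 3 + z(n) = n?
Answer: -192*I*√13 ≈ -692.27*I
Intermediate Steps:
z(n) = -3 + n
K(P) = 1
f = I*√13 (f = √(-13) = I*√13 ≈ 3.6056*I)
d = 8 (d = 4 + ((-3 + 2)*(-5) - 1/1) = 4 + (-1*(-5) - 1*1) = 4 + (5 - 1) = 4 + 4 = 8)
(f*(J(4)*(-6)))*d = ((I*√13)*(4*(-6)))*8 = ((I*√13)*(-24))*8 = -24*I*√13*8 = -192*I*√13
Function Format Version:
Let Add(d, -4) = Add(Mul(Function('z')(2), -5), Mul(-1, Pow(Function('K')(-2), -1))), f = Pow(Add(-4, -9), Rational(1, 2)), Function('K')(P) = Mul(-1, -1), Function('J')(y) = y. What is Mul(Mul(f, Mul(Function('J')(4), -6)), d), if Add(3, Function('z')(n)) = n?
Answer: Mul(-192, I, Pow(13, Rational(1, 2))) ≈ Mul(-692.27, I)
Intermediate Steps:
Function('z')(n) = Add(-3, n)
Function('K')(P) = 1
f = Mul(I, Pow(13, Rational(1, 2))) (f = Pow(-13, Rational(1, 2)) = Mul(I, Pow(13, Rational(1, 2))) ≈ Mul(3.6056, I))
d = 8 (d = Add(4, Add(Mul(Add(-3, 2), -5), Mul(-1, Pow(1, -1)))) = Add(4, Add(Mul(-1, -5), Mul(-1, 1))) = Add(4, Add(5, -1)) = Add(4, 4) = 8)
Mul(Mul(f, Mul(Function('J')(4), -6)), d) = Mul(Mul(Mul(I, Pow(13, Rational(1, 2))), Mul(4, -6)), 8) = Mul(Mul(Mul(I, Pow(13, Rational(1, 2))), -24), 8) = Mul(Mul(-24, I, Pow(13, Rational(1, 2))), 8) = Mul(-192, I, Pow(13, Rational(1, 2)))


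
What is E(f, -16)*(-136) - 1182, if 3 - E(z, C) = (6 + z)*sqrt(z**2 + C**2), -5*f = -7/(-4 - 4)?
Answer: -1590 + 3961*sqrt(409649)/200 ≈ 11086.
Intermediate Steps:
f = -7/40 (f = -(-7)/(5*(-4 - 4)) = -(-7)/(5*(-8)) = -(-7)*(-1)/(5*8) = -1/5*7/8 = -7/40 ≈ -0.17500)
E(z, C) = 3 - sqrt(C**2 + z**2)*(6 + z) (E(z, C) = 3 - (6 + z)*sqrt(z**2 + C**2) = 3 - (6 + z)*sqrt(C**2 + z**2) = 3 - sqrt(C**2 + z**2)*(6 + z))
E(f, -16)*(-136) - 1182 = (3 - 6*sqrt((-16)**2 + (-7/40)**2) - 1*(-7/40)*sqrt((-16)**2 + (-7/40)**2))*(-136) - 1182 = (3 - 6*sqrt(256 + 49/1600) - 1*(-7/40)*sqrt(256 + 49/1600))*(-136) - 1182 = (3 - 3*sqrt(409649)/20 - 1*(-7/40)*sqrt(409649/1600))*(-136) - 1182 = (3 - 3*sqrt(409649)/20 - 1*(-7/40)*sqrt(409649)/40)*(-136) - 1182 = (3 - 3*sqrt(409649)/20 + 7*sqrt(409649)/1600)*(-136) - 1182 = (3 - 233*sqrt(409649)/1600)*(-136) - 1182 = (-408 + 3961*sqrt(409649)/200) - 1182 = -1590 + 3961*sqrt(409649)/200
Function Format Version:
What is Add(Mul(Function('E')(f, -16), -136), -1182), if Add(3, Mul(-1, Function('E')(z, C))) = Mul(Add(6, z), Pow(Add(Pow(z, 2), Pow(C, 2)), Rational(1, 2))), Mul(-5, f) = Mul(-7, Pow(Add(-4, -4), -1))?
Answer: Add(-1590, Mul(Rational(3961, 200), Pow(409649, Rational(1, 2)))) ≈ 11086.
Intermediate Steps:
f = Rational(-7, 40) (f = Mul(Rational(-1, 5), Mul(-7, Pow(Add(-4, -4), -1))) = Mul(Rational(-1, 5), Mul(-7, Pow(-8, -1))) = Mul(Rational(-1, 5), Mul(-7, Rational(-1, 8))) = Mul(Rational(-1, 5), Rational(7, 8)) = Rational(-7, 40) ≈ -0.17500)
Function('E')(z, C) = Add(3, Mul(-1, Pow(Add(Pow(C, 2), Pow(z, 2)), Rational(1, 2)), Add(6, z))) (Function('E')(z, C) = Add(3, Mul(-1, Mul(Add(6, z), Pow(Add(Pow(z, 2), Pow(C, 2)), Rational(1, 2))))) = Add(3, Mul(-1, Mul(Add(6, z), Pow(Add(Pow(C, 2), Pow(z, 2)), Rational(1, 2))))) = Add(3, Mul(-1, Mul(Pow(Add(Pow(C, 2), Pow(z, 2)), Rational(1, 2)), Add(6, z)))) = Add(3, Mul(-1, Pow(Add(Pow(C, 2), Pow(z, 2)), Rational(1, 2)), Add(6, z))))
Add(Mul(Function('E')(f, -16), -136), -1182) = Add(Mul(Add(3, Mul(-6, Pow(Add(Pow(-16, 2), Pow(Rational(-7, 40), 2)), Rational(1, 2))), Mul(-1, Rational(-7, 40), Pow(Add(Pow(-16, 2), Pow(Rational(-7, 40), 2)), Rational(1, 2)))), -136), -1182) = Add(Mul(Add(3, Mul(-6, Pow(Add(256, Rational(49, 1600)), Rational(1, 2))), Mul(-1, Rational(-7, 40), Pow(Add(256, Rational(49, 1600)), Rational(1, 2)))), -136), -1182) = Add(Mul(Add(3, Mul(-6, Pow(Rational(409649, 1600), Rational(1, 2))), Mul(-1, Rational(-7, 40), Pow(Rational(409649, 1600), Rational(1, 2)))), -136), -1182) = Add(Mul(Add(3, Mul(-6, Mul(Rational(1, 40), Pow(409649, Rational(1, 2)))), Mul(-1, Rational(-7, 40), Mul(Rational(1, 40), Pow(409649, Rational(1, 2))))), -136), -1182) = Add(Mul(Add(3, Mul(Rational(-3, 20), Pow(409649, Rational(1, 2))), Mul(Rational(7, 1600), Pow(409649, Rational(1, 2)))), -136), -1182) = Add(Mul(Add(3, Mul(Rational(-233, 1600), Pow(409649, Rational(1, 2)))), -136), -1182) = Add(Add(-408, Mul(Rational(3961, 200), Pow(409649, Rational(1, 2)))), -1182) = Add(-1590, Mul(Rational(3961, 200), Pow(409649, Rational(1, 2))))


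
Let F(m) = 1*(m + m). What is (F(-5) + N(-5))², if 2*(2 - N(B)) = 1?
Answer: 289/4 ≈ 72.250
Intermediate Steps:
F(m) = 2*m (F(m) = 1*(2*m) = 2*m)
N(B) = 3/2 (N(B) = 2 - ½*1 = 2 - ½ = 3/2)
(F(-5) + N(-5))² = (2*(-5) + 3/2)² = (-10 + 3/2)² = (-17/2)² = 289/4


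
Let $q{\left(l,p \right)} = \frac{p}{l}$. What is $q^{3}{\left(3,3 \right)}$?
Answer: $1$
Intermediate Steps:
$q^{3}{\left(3,3 \right)} = \left(\frac{3}{3}\right)^{3} = \left(3 \cdot \frac{1}{3}\right)^{3} = 1^{3} = 1$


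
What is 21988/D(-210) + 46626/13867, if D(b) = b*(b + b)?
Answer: 22537351/6240150 ≈ 3.6117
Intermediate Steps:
D(b) = 2*b**2 (D(b) = b*(2*b) = 2*b**2)
21988/D(-210) + 46626/13867 = 21988/((2*(-210)**2)) + 46626/13867 = 21988/((2*44100)) + 46626*(1/13867) = 21988/88200 + 46626/13867 = 21988*(1/88200) + 46626/13867 = 5497/22050 + 46626/13867 = 22537351/6240150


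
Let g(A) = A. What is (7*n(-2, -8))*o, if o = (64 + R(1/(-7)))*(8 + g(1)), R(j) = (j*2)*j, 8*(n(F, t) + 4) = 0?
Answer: -112968/7 ≈ -16138.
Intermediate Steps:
n(F, t) = -4 (n(F, t) = -4 + (⅛)*0 = -4 + 0 = -4)
R(j) = 2*j² (R(j) = (2*j)*j = 2*j²)
o = 28242/49 (o = (64 + 2*(1/(-7))²)*(8 + 1) = (64 + 2*(-⅐)²)*9 = (64 + 2*(1/49))*9 = (64 + 2/49)*9 = (3138/49)*9 = 28242/49 ≈ 576.37)
(7*n(-2, -8))*o = (7*(-4))*(28242/49) = -28*28242/49 = -112968/7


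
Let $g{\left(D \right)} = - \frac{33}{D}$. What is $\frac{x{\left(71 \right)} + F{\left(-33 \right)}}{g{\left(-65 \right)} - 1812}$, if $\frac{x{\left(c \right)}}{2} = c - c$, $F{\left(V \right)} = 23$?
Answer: $- \frac{1495}{117747} \approx -0.012697$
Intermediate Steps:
$x{\left(c \right)} = 0$ ($x{\left(c \right)} = 2 \left(c - c\right) = 2 \cdot 0 = 0$)
$\frac{x{\left(71 \right)} + F{\left(-33 \right)}}{g{\left(-65 \right)} - 1812} = \frac{0 + 23}{- \frac{33}{-65} - 1812} = \frac{23}{\left(-33\right) \left(- \frac{1}{65}\right) - 1812} = \frac{23}{\frac{33}{65} - 1812} = \frac{23}{- \frac{117747}{65}} = 23 \left(- \frac{65}{117747}\right) = - \frac{1495}{117747}$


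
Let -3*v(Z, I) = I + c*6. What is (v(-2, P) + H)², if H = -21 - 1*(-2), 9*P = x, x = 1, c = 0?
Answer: 264196/729 ≈ 362.41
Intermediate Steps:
P = ⅑ (P = (⅑)*1 = ⅑ ≈ 0.11111)
H = -19 (H = -21 + 2 = -19)
v(Z, I) = -I/3 (v(Z, I) = -(I + 0*6)/3 = -(I + 0)/3 = -I/3)
(v(-2, P) + H)² = (-⅓*⅑ - 19)² = (-1/27 - 19)² = (-514/27)² = 264196/729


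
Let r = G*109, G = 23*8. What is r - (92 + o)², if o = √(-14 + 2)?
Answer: 11604 - 368*I*√3 ≈ 11604.0 - 637.39*I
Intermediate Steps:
o = 2*I*√3 (o = √(-12) = 2*I*√3 ≈ 3.4641*I)
G = 184
r = 20056 (r = 184*109 = 20056)
r - (92 + o)² = 20056 - (92 + 2*I*√3)²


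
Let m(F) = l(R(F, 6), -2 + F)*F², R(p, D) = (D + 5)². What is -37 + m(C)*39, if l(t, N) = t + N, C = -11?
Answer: 509615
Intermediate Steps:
R(p, D) = (5 + D)²
l(t, N) = N + t
m(F) = F²*(119 + F) (m(F) = ((-2 + F) + (5 + 6)²)*F² = ((-2 + F) + 11²)*F² = ((-2 + F) + 121)*F² = (119 + F)*F² = F²*(119 + F))
-37 + m(C)*39 = -37 + ((-11)²*(119 - 11))*39 = -37 + (121*108)*39 = -37 + 13068*39 = -37 + 509652 = 509615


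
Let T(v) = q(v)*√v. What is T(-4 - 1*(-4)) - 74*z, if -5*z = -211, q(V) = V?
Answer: -15614/5 ≈ -3122.8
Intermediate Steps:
z = 211/5 (z = -⅕*(-211) = 211/5 ≈ 42.200)
T(v) = v^(3/2) (T(v) = v*√v = v^(3/2))
T(-4 - 1*(-4)) - 74*z = (-4 - 1*(-4))^(3/2) - 74*211/5 = (-4 + 4)^(3/2) - 15614/5 = 0^(3/2) - 15614/5 = 0 - 15614/5 = -15614/5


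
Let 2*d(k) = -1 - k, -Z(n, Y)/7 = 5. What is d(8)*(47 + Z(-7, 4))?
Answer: -54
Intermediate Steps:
Z(n, Y) = -35 (Z(n, Y) = -7*5 = -35)
d(k) = -½ - k/2 (d(k) = (-1 - k)/2 = -½ - k/2)
d(8)*(47 + Z(-7, 4)) = (-½ - ½*8)*(47 - 35) = (-½ - 4)*12 = -9/2*12 = -54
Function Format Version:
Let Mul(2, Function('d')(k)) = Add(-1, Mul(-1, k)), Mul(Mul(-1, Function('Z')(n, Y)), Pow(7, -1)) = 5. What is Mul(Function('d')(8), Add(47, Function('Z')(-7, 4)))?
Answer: -54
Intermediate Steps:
Function('Z')(n, Y) = -35 (Function('Z')(n, Y) = Mul(-7, 5) = -35)
Function('d')(k) = Add(Rational(-1, 2), Mul(Rational(-1, 2), k)) (Function('d')(k) = Mul(Rational(1, 2), Add(-1, Mul(-1, k))) = Add(Rational(-1, 2), Mul(Rational(-1, 2), k)))
Mul(Function('d')(8), Add(47, Function('Z')(-7, 4))) = Mul(Add(Rational(-1, 2), Mul(Rational(-1, 2), 8)), Add(47, -35)) = Mul(Add(Rational(-1, 2), -4), 12) = Mul(Rational(-9, 2), 12) = -54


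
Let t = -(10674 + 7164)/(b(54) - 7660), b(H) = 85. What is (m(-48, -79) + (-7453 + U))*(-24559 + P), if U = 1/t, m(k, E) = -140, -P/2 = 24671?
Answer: 3336294122153/5946 ≈ 5.6110e+8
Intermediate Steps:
P = -49342 (P = -2*24671 = -49342)
t = 5946/2525 (t = -(10674 + 7164)/(85 - 7660) = -17838/(-7575) = -17838*(-1)/7575 = -1*(-5946/2525) = 5946/2525 ≈ 2.3549)
U = 2525/5946 (U = 1/(5946/2525) = 2525/5946 ≈ 0.42466)
(m(-48, -79) + (-7453 + U))*(-24559 + P) = (-140 + (-7453 + 2525/5946))*(-24559 - 49342) = (-140 - 44313013/5946)*(-73901) = -45145453/5946*(-73901) = 3336294122153/5946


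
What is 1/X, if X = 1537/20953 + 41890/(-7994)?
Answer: -83749141/432717196 ≈ -0.19354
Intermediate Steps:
X = -432717196/83749141 (X = 1537*(1/20953) + 41890*(-1/7994) = 1537/20953 - 20945/3997 = -432717196/83749141 ≈ -5.1668)
1/X = 1/(-432717196/83749141) = -83749141/432717196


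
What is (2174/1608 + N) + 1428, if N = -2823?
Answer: -1120493/804 ≈ -1393.6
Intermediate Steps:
(2174/1608 + N) + 1428 = (2174/1608 - 2823) + 1428 = (2174*(1/1608) - 2823) + 1428 = (1087/804 - 2823) + 1428 = -2268605/804 + 1428 = -1120493/804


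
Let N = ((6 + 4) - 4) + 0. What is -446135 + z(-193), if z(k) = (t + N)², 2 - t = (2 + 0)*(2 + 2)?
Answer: -446135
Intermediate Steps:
N = 6 (N = (10 - 4) + 0 = 6 + 0 = 6)
t = -6 (t = 2 - (2 + 0)*(2 + 2) = 2 - 2*4 = 2 - 1*8 = 2 - 8 = -6)
z(k) = 0 (z(k) = (-6 + 6)² = 0² = 0)
-446135 + z(-193) = -446135 + 0 = -446135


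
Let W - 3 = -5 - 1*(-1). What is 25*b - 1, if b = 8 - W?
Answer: 224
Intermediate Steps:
W = -1 (W = 3 + (-5 - 1*(-1)) = 3 + (-5 + 1) = 3 - 4 = -1)
b = 9 (b = 8 - 1*(-1) = 8 + 1 = 9)
25*b - 1 = 25*9 - 1 = 225 - 1 = 224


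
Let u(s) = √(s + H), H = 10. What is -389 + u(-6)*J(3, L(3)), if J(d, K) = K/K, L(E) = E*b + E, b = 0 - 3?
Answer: -387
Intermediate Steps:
b = -3
L(E) = -2*E (L(E) = E*(-3) + E = -3*E + E = -2*E)
u(s) = √(10 + s) (u(s) = √(s + 10) = √(10 + s))
J(d, K) = 1
-389 + u(-6)*J(3, L(3)) = -389 + √(10 - 6)*1 = -389 + √4*1 = -389 + 2*1 = -389 + 2 = -387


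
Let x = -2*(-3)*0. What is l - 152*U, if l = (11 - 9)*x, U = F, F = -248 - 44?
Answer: 44384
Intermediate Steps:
F = -292
U = -292
x = 0 (x = 6*0 = 0)
l = 0 (l = (11 - 9)*0 = 2*0 = 0)
l - 152*U = 0 - 152*(-292) = 0 + 44384 = 44384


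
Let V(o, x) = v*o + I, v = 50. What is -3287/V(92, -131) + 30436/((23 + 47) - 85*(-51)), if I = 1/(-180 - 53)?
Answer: 29247612609/4721274595 ≈ 6.1949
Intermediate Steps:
I = -1/233 (I = 1/(-233) = -1/233 ≈ -0.0042918)
V(o, x) = -1/233 + 50*o (V(o, x) = 50*o - 1/233 = -1/233 + 50*o)
-3287/V(92, -131) + 30436/((23 + 47) - 85*(-51)) = -3287/(-1/233 + 50*92) + 30436/((23 + 47) - 85*(-51)) = -3287/(-1/233 + 4600) + 30436/(70 + 4335) = -3287/1071799/233 + 30436/4405 = -3287*233/1071799 + 30436*(1/4405) = -765871/1071799 + 30436/4405 = 29247612609/4721274595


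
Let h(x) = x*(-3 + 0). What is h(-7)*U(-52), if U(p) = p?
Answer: -1092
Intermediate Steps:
h(x) = -3*x (h(x) = x*(-3) = -3*x)
h(-7)*U(-52) = -3*(-7)*(-52) = 21*(-52) = -1092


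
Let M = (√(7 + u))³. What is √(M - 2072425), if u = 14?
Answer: √(-2072425 + 21*√21) ≈ 1439.6*I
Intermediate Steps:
M = 21*√21 (M = (√(7 + 14))³ = (√21)³ = 21*√21 ≈ 96.234)
√(M - 2072425) = √(21*√21 - 2072425) = √(-2072425 + 21*√21)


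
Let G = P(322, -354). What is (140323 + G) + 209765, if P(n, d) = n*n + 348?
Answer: 454120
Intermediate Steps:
P(n, d) = 348 + n² (P(n, d) = n² + 348 = 348 + n²)
G = 104032 (G = 348 + 322² = 348 + 103684 = 104032)
(140323 + G) + 209765 = (140323 + 104032) + 209765 = 244355 + 209765 = 454120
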